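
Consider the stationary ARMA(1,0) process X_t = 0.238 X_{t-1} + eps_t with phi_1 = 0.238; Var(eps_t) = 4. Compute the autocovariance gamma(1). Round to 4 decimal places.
\gamma(1) = 1.0092

Multiply the model equation by X_{t-k} and take expectations. With theta_0 = psi_0 = 1 and psi_j the MA(infinity) weights, this gives
  gamma(k) - sum_i phi_i gamma(k-i) = c_k,
  c_k = sigma^2 * sum_{j=k..q} theta_j psi_{j-k}   (c_k = 0 for k > q),
using gamma(-m) = gamma(m).
Pure AR (q = 0): c_0 = sigma^2 = 4, c_k = 0 for k >= 1.
Equations for k = 0 and k = 1 (AR order 1):
  gamma(0) = phi_1 gamma(1) + c_0
  gamma(1) = phi_1 gamma(0) + c_1
Substituting the second into the first: gamma(0) (1 - phi_1^2) = c_0 + phi_1 c_1, so
  gamma(0) = c_0 / (1 - phi_1^2) = 4 / (1 - (0.238)^2) = 4 / 0.943356 = 4.240181.
  gamma(1) = phi_1 gamma(0) = (0.238)(4.240181) = 1.009163.
Therefore gamma(1) = 1.0092 (to 4 decimal places).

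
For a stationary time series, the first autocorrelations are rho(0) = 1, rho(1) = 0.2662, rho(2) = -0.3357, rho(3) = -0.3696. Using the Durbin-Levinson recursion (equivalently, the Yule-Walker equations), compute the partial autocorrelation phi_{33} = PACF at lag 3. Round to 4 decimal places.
\phi_{33} = -0.1659

The PACF at lag k is phi_{kk}, the last component of the solution
to the Yule-Walker system G_k phi = r_k where
  (G_k)_{ij} = rho(|i - j|), (r_k)_i = rho(i), i,j = 1..k.
Equivalently, Durbin-Levinson gives phi_{kk} iteratively:
  phi_{11} = rho(1)
  phi_{kk} = [rho(k) - sum_{j=1..k-1} phi_{k-1,j} rho(k-j)]
            / [1 - sum_{j=1..k-1} phi_{k-1,j} rho(j)],
  phi_{k,j} = phi_{k-1,j} - phi_{kk} phi_{k-1,k-j},  j = 1..k-1.
Step k = 1:
  phi_11 = rho(1) = 0.2662.
Step k = 2:
  phi_22 = [rho(2) - phi_11 rho(1)] / [1 - phi_11 rho(1)] = [-0.3357 - (0.2662)(0.2662)] / [1 - (0.2662)(0.2662)]
         = -0.40656244 / 0.92913756 = -0.43757.
  Update: phi_21 = phi_11 - phi_22 phi_11 = 0.2662 - (-0.43757)(0.2662) = 0.382681.
Step k = 3:
  phi_33 = [rho(3) - phi_21 rho(2) - phi_22 rho(1)] / [1 - phi_21 rho(1) - phi_22 rho(2)]
    numerator   = -0.3696 - (0.382681)(-0.3357) - (-0.43757)(0.2662) = -0.12465292
    denominator = 1 - (0.382681)(0.2662) - (-0.43757)(-0.3357) = 0.75123816
  phi_33 = -0.12465292 / 0.75123816 = -0.1659.
Therefore phi_{33} = -0.1659.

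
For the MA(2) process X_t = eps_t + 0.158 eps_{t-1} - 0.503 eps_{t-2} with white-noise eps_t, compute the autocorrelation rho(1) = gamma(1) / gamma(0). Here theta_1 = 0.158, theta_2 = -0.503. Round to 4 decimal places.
\rho(1) = 0.0614

For an MA(q) process with theta_0 = 1, the autocovariance is
  gamma(k) = sigma^2 * sum_{i=0..q-k} theta_i * theta_{i+k},
and rho(k) = gamma(k) / gamma(0). Sigma^2 cancels.
  numerator   = (1)*(0.158) + (0.158)*(-0.503) = 0.078526.
  denominator = (1)^2 + (0.158)^2 + (-0.503)^2 = 1.277973.
  rho(1) = 0.078526 / 1.277973 = 0.0614.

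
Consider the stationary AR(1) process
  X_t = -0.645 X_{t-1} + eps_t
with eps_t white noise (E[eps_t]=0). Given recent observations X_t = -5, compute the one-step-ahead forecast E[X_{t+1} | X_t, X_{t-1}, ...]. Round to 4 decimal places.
E[X_{t+1} \mid \mathcal F_t] = 3.2250

For an AR(p) model X_t = c + sum_i phi_i X_{t-i} + eps_t, the
one-step-ahead conditional mean is
  E[X_{t+1} | X_t, ...] = c + sum_i phi_i X_{t+1-i}.
Substitute known values:
  E[X_{t+1} | ...] = (-0.645) * (-5)
                   = 3.2250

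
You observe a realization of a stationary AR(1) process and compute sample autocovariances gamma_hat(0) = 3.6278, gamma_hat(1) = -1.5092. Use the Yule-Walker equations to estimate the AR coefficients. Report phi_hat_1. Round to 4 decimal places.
\hat\phi_{1} = -0.4160

The Yule-Walker equations for an AR(p) process read, in matrix form,
  Gamma_p phi = r_p,   with   (Gamma_p)_{ij} = gamma(|i - j|),
                       (r_p)_i = gamma(i),   i,j = 1..p.
Substitute the sample gammas (Toeplitz matrix and right-hand side of size 1):
  Gamma_p = [[3.6278]]
  r_p     = [-1.5092]
With p = 1 this is the single equation gamma(0) phi_1 = gamma(1):
  phi_hat_1 = gamma(1) / gamma(0) = -1.5092 / 3.6278 = -0.4160.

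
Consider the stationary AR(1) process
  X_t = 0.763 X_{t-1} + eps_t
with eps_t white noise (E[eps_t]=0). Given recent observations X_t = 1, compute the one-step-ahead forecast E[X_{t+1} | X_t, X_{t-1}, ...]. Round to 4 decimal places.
E[X_{t+1} \mid \mathcal F_t] = 0.7630

For an AR(p) model X_t = c + sum_i phi_i X_{t-i} + eps_t, the
one-step-ahead conditional mean is
  E[X_{t+1} | X_t, ...] = c + sum_i phi_i X_{t+1-i}.
Substitute known values:
  E[X_{t+1} | ...] = (0.763) * (1)
                   = 0.7630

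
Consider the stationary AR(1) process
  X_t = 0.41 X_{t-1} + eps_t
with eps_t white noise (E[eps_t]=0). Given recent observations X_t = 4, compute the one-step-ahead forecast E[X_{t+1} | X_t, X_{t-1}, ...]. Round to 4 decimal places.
E[X_{t+1} \mid \mathcal F_t] = 1.6400

For an AR(p) model X_t = c + sum_i phi_i X_{t-i} + eps_t, the
one-step-ahead conditional mean is
  E[X_{t+1} | X_t, ...] = c + sum_i phi_i X_{t+1-i}.
Substitute known values:
  E[X_{t+1} | ...] = (0.41) * (4)
                   = 1.6400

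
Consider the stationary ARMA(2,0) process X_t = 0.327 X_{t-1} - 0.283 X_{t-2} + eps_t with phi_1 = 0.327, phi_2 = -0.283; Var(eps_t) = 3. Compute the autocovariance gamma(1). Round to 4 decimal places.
\gamma(1) = 0.8889

Multiply the model equation by X_{t-k} and take expectations. With theta_0 = psi_0 = 1 and psi_j the MA(infinity) weights, this gives
  gamma(k) - sum_i phi_i gamma(k-i) = c_k,
  c_k = sigma^2 * sum_{j=k..q} theta_j psi_{j-k}   (c_k = 0 for k > q),
using gamma(-m) = gamma(m).
Pure AR (q = 0): c_0 = sigma^2 = 3, c_k = 0 for k >= 1.
Equations for k = 0, 1, 2 (AR order 2, c_2 = 0):
  (E0) gamma(0) = phi_1 gamma(1) + phi_2 gamma(2) + c_0
  (E1) gamma(1) = phi_1 gamma(0) + phi_2 gamma(1) + c_1
  (E2) gamma(2) = phi_1 gamma(1) + phi_2 gamma(0)
From (E1): gamma(1) = A gamma(0) + B with
  A = phi_1 / (1 - phi_2) = 0.327 / 1.283 = 0.254871,   B = c_1 / (1 - phi_2) = 0 / 1.283 = 0.
Insert (E2) into (E0): gamma(0) (1 - phi_2^2) = phi_1 (1 + phi_2) gamma(1) + c_0.
  phi_1 (1 + phi_2) = (0.327)(0.717) = 0.234459,   1 - phi_2^2 = 0.919911.
Replace gamma(1) by A gamma(0) + B and collect gamma(0):
  gamma(0) [0.919911 - (0.234459)(0.254871)] = c_0 = 3
  gamma(0) * 0.860154 = 3
  gamma(0) = 3 / 0.860154 = 3.487747.
  gamma(1) = A gamma(0) = (0.254871)(3.487747) = 0.888927.
Therefore gamma(1) = 0.8889 (to 4 decimal places).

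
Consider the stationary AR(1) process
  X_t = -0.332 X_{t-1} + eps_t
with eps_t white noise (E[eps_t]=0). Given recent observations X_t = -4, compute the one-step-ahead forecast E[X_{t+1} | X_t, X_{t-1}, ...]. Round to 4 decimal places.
E[X_{t+1} \mid \mathcal F_t] = 1.3280

For an AR(p) model X_t = c + sum_i phi_i X_{t-i} + eps_t, the
one-step-ahead conditional mean is
  E[X_{t+1} | X_t, ...] = c + sum_i phi_i X_{t+1-i}.
Substitute known values:
  E[X_{t+1} | ...] = (-0.332) * (-4)
                   = 1.3280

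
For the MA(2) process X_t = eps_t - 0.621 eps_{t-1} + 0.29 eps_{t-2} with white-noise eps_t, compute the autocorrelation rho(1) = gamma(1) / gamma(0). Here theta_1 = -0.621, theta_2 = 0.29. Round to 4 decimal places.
\rho(1) = -0.5451

For an MA(q) process with theta_0 = 1, the autocovariance is
  gamma(k) = sigma^2 * sum_{i=0..q-k} theta_i * theta_{i+k},
and rho(k) = gamma(k) / gamma(0). Sigma^2 cancels.
  numerator   = (1)*(-0.621) + (-0.621)*(0.29) = -0.80109.
  denominator = (1)^2 + (-0.621)^2 + (0.29)^2 = 1.469741.
  rho(1) = -0.80109 / 1.469741 = -0.5451.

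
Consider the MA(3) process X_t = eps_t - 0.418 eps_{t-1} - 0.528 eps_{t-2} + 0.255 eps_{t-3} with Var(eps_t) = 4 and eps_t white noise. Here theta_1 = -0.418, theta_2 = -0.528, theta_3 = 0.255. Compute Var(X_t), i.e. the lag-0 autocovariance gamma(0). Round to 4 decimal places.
\gamma(0) = 6.0741

For an MA(q) process X_t = eps_t + sum_i theta_i eps_{t-i} with
Var(eps_t) = sigma^2, the variance is
  gamma(0) = sigma^2 * (1 + sum_i theta_i^2).
  sum_i theta_i^2 = (-0.418)^2 + (-0.528)^2 + (0.255)^2 = 0.174724 + 0.278784 + 0.065025 = 0.518533.
  gamma(0) = 4 * (1 + 0.518533) = 4 * 1.518533 = 6.074132, which rounds to 6.0741.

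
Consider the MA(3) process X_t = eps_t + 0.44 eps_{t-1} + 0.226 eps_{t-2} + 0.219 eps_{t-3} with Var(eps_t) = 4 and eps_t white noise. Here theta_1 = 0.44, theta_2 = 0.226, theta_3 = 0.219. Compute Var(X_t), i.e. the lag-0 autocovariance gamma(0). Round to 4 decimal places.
\gamma(0) = 5.1705

For an MA(q) process X_t = eps_t + sum_i theta_i eps_{t-i} with
Var(eps_t) = sigma^2, the variance is
  gamma(0) = sigma^2 * (1 + sum_i theta_i^2).
  sum_i theta_i^2 = (0.44)^2 + (0.226)^2 + (0.219)^2 = 0.1936 + 0.051076 + 0.047961 = 0.292637.
  gamma(0) = 4 * (1 + 0.292637) = 4 * 1.292637 = 5.170548, which rounds to 5.1705.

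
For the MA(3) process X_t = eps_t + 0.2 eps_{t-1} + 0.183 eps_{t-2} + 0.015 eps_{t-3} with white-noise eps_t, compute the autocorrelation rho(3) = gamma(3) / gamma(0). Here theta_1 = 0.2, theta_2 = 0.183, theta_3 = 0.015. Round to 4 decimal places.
\rho(3) = 0.0140

For an MA(q) process with theta_0 = 1, the autocovariance is
  gamma(k) = sigma^2 * sum_{i=0..q-k} theta_i * theta_{i+k},
and rho(k) = gamma(k) / gamma(0). Sigma^2 cancels.
  numerator   = (1)*(0.015) = 0.015.
  denominator = (1)^2 + (0.2)^2 + (0.183)^2 + (0.015)^2 = 1.073714.
  rho(3) = 0.015 / 1.073714 = 0.0140.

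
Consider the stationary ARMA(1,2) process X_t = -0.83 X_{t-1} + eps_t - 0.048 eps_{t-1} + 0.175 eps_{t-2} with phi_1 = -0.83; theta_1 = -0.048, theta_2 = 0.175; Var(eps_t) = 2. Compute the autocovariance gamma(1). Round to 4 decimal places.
\gamma(1) = -7.7010

Multiply the model equation by X_{t-k} and take expectations. With theta_0 = psi_0 = 1 and psi_j the MA(infinity) weights, this gives
  gamma(k) - sum_i phi_i gamma(k-i) = c_k,
  c_k = sigma^2 * sum_{j=k..q} theta_j psi_{j-k}   (c_k = 0 for k > q),
using gamma(-m) = gamma(m).
psi-weights needed (psi_j = theta_j + sum_i phi_i psi_{j-i}):
  psi_1 = theta_1 + phi_1 = -0.048 + (-0.83) = -0.878
  psi_2 = theta_2 + phi_1 psi_1 = 0.175 + (-0.83)(-0.878) = 0.90374
Right-hand sides:
  c_0 = sigma^2 (1 + theta_1 psi_1 + theta_2 psi_2) = 2 * (1 + (-0.048)(-0.878) + (0.175)(0.90374)) = 2 * 1.200298 = 2.400597
  c_1 = sigma^2 (theta_1 + theta_2 psi_1) = 2 * (-0.048 + (0.175)(-0.878)) = -0.4033
  c_2 = sigma^2 theta_2 = 2 * (0.175) = 0.35
Equations for k = 0 and k = 1 (AR order 1):
  gamma(0) = phi_1 gamma(1) + c_0
  gamma(1) = phi_1 gamma(0) + c_1
Substituting the second into the first: gamma(0) (1 - phi_1^2) = c_0 + phi_1 c_1, so
  gamma(0) = (c_0 + phi_1 c_1) / (1 - phi_1^2) = (2.400597 + (-0.83)(-0.4033)) / (1 - (-0.83)^2) = 2.735336 / 0.3111 = 8.792465.
  gamma(1) = phi_1 gamma(0) + c_1 = (-0.83)(8.792465) + (-0.4033) = -7.701046.
Therefore gamma(1) = -7.7010 (to 4 decimal places).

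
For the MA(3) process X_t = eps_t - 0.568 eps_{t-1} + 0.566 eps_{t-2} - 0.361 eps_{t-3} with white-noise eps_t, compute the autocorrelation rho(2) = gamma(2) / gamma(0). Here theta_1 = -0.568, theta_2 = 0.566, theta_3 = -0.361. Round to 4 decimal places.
\rho(2) = 0.4348

For an MA(q) process with theta_0 = 1, the autocovariance is
  gamma(k) = sigma^2 * sum_{i=0..q-k} theta_i * theta_{i+k},
and rho(k) = gamma(k) / gamma(0). Sigma^2 cancels.
  numerator   = (1)*(0.566) + (-0.568)*(-0.361) = 0.771048.
  denominator = (1)^2 + (-0.568)^2 + (0.566)^2 + (-0.361)^2 = 1.773301.
  rho(2) = 0.771048 / 1.773301 = 0.4348.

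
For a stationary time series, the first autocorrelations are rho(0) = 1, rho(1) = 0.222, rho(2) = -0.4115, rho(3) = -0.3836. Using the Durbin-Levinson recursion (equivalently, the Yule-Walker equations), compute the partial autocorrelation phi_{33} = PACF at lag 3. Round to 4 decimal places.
\phi_{33} = -0.1930

The PACF at lag k is phi_{kk}, the last component of the solution
to the Yule-Walker system G_k phi = r_k where
  (G_k)_{ij} = rho(|i - j|), (r_k)_i = rho(i), i,j = 1..k.
Equivalently, Durbin-Levinson gives phi_{kk} iteratively:
  phi_{11} = rho(1)
  phi_{kk} = [rho(k) - sum_{j=1..k-1} phi_{k-1,j} rho(k-j)]
            / [1 - sum_{j=1..k-1} phi_{k-1,j} rho(j)],
  phi_{k,j} = phi_{k-1,j} - phi_{kk} phi_{k-1,k-j},  j = 1..k-1.
Step k = 1:
  phi_11 = rho(1) = 0.222.
Step k = 2:
  phi_22 = [rho(2) - phi_11 rho(1)] / [1 - phi_11 rho(1)] = [-0.4115 - (0.222)(0.222)] / [1 - (0.222)(0.222)]
         = -0.460784 / 0.950716 = -0.484671.
  Update: phi_21 = phi_11 - phi_22 phi_11 = 0.222 - (-0.484671)(0.222) = 0.329597.
Step k = 3:
  phi_33 = [rho(3) - phi_21 rho(2) - phi_22 rho(1)] / [1 - phi_21 rho(1) - phi_22 rho(2)]
    numerator   = -0.3836 - (0.329597)(-0.4115) - (-0.484671)(0.222) = -0.14037404
    denominator = 1 - (0.329597)(0.222) - (-0.484671)(-0.4115) = 0.72738759
  phi_33 = -0.14037404 / 0.72738759 = -0.193.
Therefore phi_{33} = -0.1930.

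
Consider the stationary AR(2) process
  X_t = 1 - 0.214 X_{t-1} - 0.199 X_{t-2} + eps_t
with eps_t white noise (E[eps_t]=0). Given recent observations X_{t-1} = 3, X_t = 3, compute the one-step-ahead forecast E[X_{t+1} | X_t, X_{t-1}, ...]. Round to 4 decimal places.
E[X_{t+1} \mid \mathcal F_t] = -0.2390

For an AR(p) model X_t = c + sum_i phi_i X_{t-i} + eps_t, the
one-step-ahead conditional mean is
  E[X_{t+1} | X_t, ...] = c + sum_i phi_i X_{t+1-i}.
Substitute known values:
  E[X_{t+1} | ...] = 1 + (-0.214) * (3) + (-0.199) * (3)
                   = -0.2390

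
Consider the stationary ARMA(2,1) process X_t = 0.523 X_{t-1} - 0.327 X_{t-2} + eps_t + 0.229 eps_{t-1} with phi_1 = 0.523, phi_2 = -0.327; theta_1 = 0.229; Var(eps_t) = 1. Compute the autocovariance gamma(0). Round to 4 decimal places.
\gamma(0) = 1.6345

Multiply the model equation by X_{t-k} and take expectations. With theta_0 = psi_0 = 1 and psi_j the MA(infinity) weights, this gives
  gamma(k) - sum_i phi_i gamma(k-i) = c_k,
  c_k = sigma^2 * sum_{j=k..q} theta_j psi_{j-k}   (c_k = 0 for k > q),
using gamma(-m) = gamma(m).
psi-weights needed (psi_j = theta_j + sum_i phi_i psi_{j-i}):
  psi_1 = theta_1 + phi_1 = 0.229 + (0.523) = 0.752
Right-hand sides:
  c_0 = sigma^2 (1 + theta_1 psi_1) = 1 * (1 + (0.229)(0.752)) = 1 * 1.172208 = 1.172208
  c_1 = sigma^2 theta_1 = 1 * (0.229) = 0.229
  c_2 = 0
Equations for k = 0, 1, 2 (AR order 2, c_2 = 0):
  (E0) gamma(0) = phi_1 gamma(1) + phi_2 gamma(2) + c_0
  (E1) gamma(1) = phi_1 gamma(0) + phi_2 gamma(1) + c_1
  (E2) gamma(2) = phi_1 gamma(1) + phi_2 gamma(0)
From (E1): gamma(1) = A gamma(0) + B with
  A = phi_1 / (1 - phi_2) = 0.523 / 1.327 = 0.394122,   B = c_1 / (1 - phi_2) = 0.229 / 1.327 = 0.17257.
Insert (E2) into (E0): gamma(0) (1 - phi_2^2) = phi_1 (1 + phi_2) gamma(1) + c_0.
  phi_1 (1 + phi_2) = (0.523)(0.673) = 0.351979,   1 - phi_2^2 = 0.893071.
Replace gamma(1) by A gamma(0) + B and collect gamma(0):
  gamma(0) [0.893071 - (0.351979)(0.394122)] = (0.351979)(0.17257) + 1.172208
  gamma(0) * 0.754348 = 1.232949
  gamma(0) = 1.232949 / 0.754348 = 1.634456.
Therefore gamma(0) = 1.6345 (to 4 decimal places).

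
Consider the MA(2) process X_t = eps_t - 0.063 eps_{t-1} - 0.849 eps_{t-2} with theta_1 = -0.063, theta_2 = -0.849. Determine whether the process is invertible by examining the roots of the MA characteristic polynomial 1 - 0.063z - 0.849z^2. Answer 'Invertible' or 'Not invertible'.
\text{Invertible}

The MA(q) characteristic polynomial is P(z) = 1 - 0.063z - 0.849z^2.
Invertibility requires all roots to lie outside the unit circle, i.e. |z| > 1 for every root.
Set 1 + (-0.063) z + (-0.849) z^2 = 0, i.e. a z^2 + b z + c = 0 with a = -0.849, b = -0.063, c = 1.
Discriminant D = b^2 - 4ac = (-0.063)^2 - 4*(-0.849)*1 = 0.003969 - (-3.396) = 3.399969.
D >= 0, so the roots are real: z = (-b +/- sqrt(D)) / (2a) = (0.063 +/- 1.8439) / (-1.698).
  z_1 = (0.063 + 1.8439) / (-1.698) = -1.123,   |z_1| = 1.123.
  z_2 = (0.063 - 1.8439) / (-1.698) = 1.0488,   |z_2| = 1.0488.
Moduli of all roots: 1.1230, 1.0488.
All moduli strictly greater than 1? Yes.
Verdict: Invertible.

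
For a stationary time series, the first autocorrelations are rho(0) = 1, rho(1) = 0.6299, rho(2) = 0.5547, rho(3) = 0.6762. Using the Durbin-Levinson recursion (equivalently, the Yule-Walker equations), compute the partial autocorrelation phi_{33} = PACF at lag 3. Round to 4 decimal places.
\phi_{33} = 0.4509

The PACF at lag k is phi_{kk}, the last component of the solution
to the Yule-Walker system G_k phi = r_k where
  (G_k)_{ij} = rho(|i - j|), (r_k)_i = rho(i), i,j = 1..k.
Equivalently, Durbin-Levinson gives phi_{kk} iteratively:
  phi_{11} = rho(1)
  phi_{kk} = [rho(k) - sum_{j=1..k-1} phi_{k-1,j} rho(k-j)]
            / [1 - sum_{j=1..k-1} phi_{k-1,j} rho(j)],
  phi_{k,j} = phi_{k-1,j} - phi_{kk} phi_{k-1,k-j},  j = 1..k-1.
Step k = 1:
  phi_11 = rho(1) = 0.6299.
Step k = 2:
  phi_22 = [rho(2) - phi_11 rho(1)] / [1 - phi_11 rho(1)] = [0.5547 - (0.6299)(0.6299)] / [1 - (0.6299)(0.6299)]
         = 0.15792599 / 0.60322599 = 0.261802.
  Update: phi_21 = phi_11 - phi_22 phi_11 = 0.6299 - (0.261802)(0.6299) = 0.464991.
Step k = 3:
  phi_33 = [rho(3) - phi_21 rho(2) - phi_22 rho(1)] / [1 - phi_21 rho(1) - phi_22 rho(2)]
    numerator   = 0.6762 - (0.464991)(0.5547) - (0.261802)(0.6299) = 0.25336035
    denominator = 1 - (0.464991)(0.6299) - (0.261802)(0.5547) = 0.56188059
  phi_33 = 0.25336035 / 0.56188059 = 0.4509.
Therefore phi_{33} = 0.4509.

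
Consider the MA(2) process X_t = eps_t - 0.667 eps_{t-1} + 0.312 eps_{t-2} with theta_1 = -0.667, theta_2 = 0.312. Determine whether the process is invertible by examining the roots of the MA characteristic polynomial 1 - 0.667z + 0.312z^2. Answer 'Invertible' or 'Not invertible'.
\text{Invertible}

The MA(q) characteristic polynomial is P(z) = 1 - 0.667z + 0.312z^2.
Invertibility requires all roots to lie outside the unit circle, i.e. |z| > 1 for every root.
Set 1 + (-0.667) z + (0.312) z^2 = 0, i.e. a z^2 + b z + c = 0 with a = 0.312, b = -0.667, c = 1.
Discriminant D = b^2 - 4ac = (-0.667)^2 - 4*(0.312)*1 = 0.444889 - (1.248) = -0.803111.
D < 0, so the roots are the complex-conjugate pair z = (-b +/- i sqrt(-D)) / (2a) = 1.0689 +/- 1.4362i.
For a conjugate pair |z|^2 = z * conj(z) = (product of roots) = c/a = 1/(0.312) = 3.205128, so |z| = sqrt(3.205128) = 1.7903 for both roots.
Moduli of all roots: 1.7903, 1.7903.
All moduli strictly greater than 1? Yes.
Verdict: Invertible.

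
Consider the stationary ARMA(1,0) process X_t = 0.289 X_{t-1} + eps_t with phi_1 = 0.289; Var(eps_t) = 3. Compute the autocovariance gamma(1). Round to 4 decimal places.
\gamma(1) = 0.9460

Multiply the model equation by X_{t-k} and take expectations. With theta_0 = psi_0 = 1 and psi_j the MA(infinity) weights, this gives
  gamma(k) - sum_i phi_i gamma(k-i) = c_k,
  c_k = sigma^2 * sum_{j=k..q} theta_j psi_{j-k}   (c_k = 0 for k > q),
using gamma(-m) = gamma(m).
Pure AR (q = 0): c_0 = sigma^2 = 3, c_k = 0 for k >= 1.
Equations for k = 0 and k = 1 (AR order 1):
  gamma(0) = phi_1 gamma(1) + c_0
  gamma(1) = phi_1 gamma(0) + c_1
Substituting the second into the first: gamma(0) (1 - phi_1^2) = c_0 + phi_1 c_1, so
  gamma(0) = c_0 / (1 - phi_1^2) = 3 / (1 - (0.289)^2) = 3 / 0.916479 = 3.273397.
  gamma(1) = phi_1 gamma(0) = (0.289)(3.273397) = 0.946012.
Therefore gamma(1) = 0.9460 (to 4 decimal places).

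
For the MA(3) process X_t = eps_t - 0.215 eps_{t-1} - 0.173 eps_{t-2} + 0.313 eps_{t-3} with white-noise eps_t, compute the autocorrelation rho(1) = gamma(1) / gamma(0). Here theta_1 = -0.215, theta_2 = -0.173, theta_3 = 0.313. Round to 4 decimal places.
\rho(1) = -0.1976

For an MA(q) process with theta_0 = 1, the autocovariance is
  gamma(k) = sigma^2 * sum_{i=0..q-k} theta_i * theta_{i+k},
and rho(k) = gamma(k) / gamma(0). Sigma^2 cancels.
  numerator   = (1)*(-0.215) + (-0.215)*(-0.173) + (-0.173)*(0.313) = -0.231954.
  denominator = (1)^2 + (-0.215)^2 + (-0.173)^2 + (0.313)^2 = 1.174123.
  rho(1) = -0.231954 / 1.174123 = -0.1976.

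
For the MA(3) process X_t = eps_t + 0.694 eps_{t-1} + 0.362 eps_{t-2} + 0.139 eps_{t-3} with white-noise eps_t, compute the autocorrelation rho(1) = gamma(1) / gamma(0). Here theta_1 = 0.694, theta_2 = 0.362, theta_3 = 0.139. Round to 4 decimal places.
\rho(1) = 0.6100

For an MA(q) process with theta_0 = 1, the autocovariance is
  gamma(k) = sigma^2 * sum_{i=0..q-k} theta_i * theta_{i+k},
and rho(k) = gamma(k) / gamma(0). Sigma^2 cancels.
  numerator   = (1)*(0.694) + (0.694)*(0.362) + (0.362)*(0.139) = 0.995546.
  denominator = (1)^2 + (0.694)^2 + (0.362)^2 + (0.139)^2 = 1.632001.
  rho(1) = 0.995546 / 1.632001 = 0.6100.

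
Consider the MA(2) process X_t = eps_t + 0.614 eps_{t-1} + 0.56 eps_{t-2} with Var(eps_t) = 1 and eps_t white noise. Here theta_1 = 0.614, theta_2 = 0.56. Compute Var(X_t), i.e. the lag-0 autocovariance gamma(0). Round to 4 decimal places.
\gamma(0) = 1.6906

For an MA(q) process X_t = eps_t + sum_i theta_i eps_{t-i} with
Var(eps_t) = sigma^2, the variance is
  gamma(0) = sigma^2 * (1 + sum_i theta_i^2).
  sum_i theta_i^2 = (0.614)^2 + (0.56)^2 = 0.376996 + 0.3136 = 0.690596.
  gamma(0) = 1 * (1 + 0.690596) = 1 * 1.690596 = 1.690596, which rounds to 1.6906.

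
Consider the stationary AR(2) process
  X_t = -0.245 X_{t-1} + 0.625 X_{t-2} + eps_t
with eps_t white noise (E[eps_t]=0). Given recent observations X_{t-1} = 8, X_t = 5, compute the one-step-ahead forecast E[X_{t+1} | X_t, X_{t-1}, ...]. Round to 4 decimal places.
E[X_{t+1} \mid \mathcal F_t] = 3.7750

For an AR(p) model X_t = c + sum_i phi_i X_{t-i} + eps_t, the
one-step-ahead conditional mean is
  E[X_{t+1} | X_t, ...] = c + sum_i phi_i X_{t+1-i}.
Substitute known values:
  E[X_{t+1} | ...] = (-0.245) * (5) + (0.625) * (8)
                   = 3.7750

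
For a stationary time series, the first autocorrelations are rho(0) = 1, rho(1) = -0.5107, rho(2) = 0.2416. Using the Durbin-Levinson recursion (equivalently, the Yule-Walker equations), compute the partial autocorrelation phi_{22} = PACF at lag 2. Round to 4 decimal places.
\phi_{22} = -0.0260

The PACF at lag k is phi_{kk}, the last component of the solution
to the Yule-Walker system G_k phi = r_k where
  (G_k)_{ij} = rho(|i - j|), (r_k)_i = rho(i), i,j = 1..k.
Equivalently, Durbin-Levinson gives phi_{kk} iteratively:
  phi_{11} = rho(1)
  phi_{kk} = [rho(k) - sum_{j=1..k-1} phi_{k-1,j} rho(k-j)]
            / [1 - sum_{j=1..k-1} phi_{k-1,j} rho(j)],
  phi_{k,j} = phi_{k-1,j} - phi_{kk} phi_{k-1,k-j},  j = 1..k-1.
Step k = 1:
  phi_11 = rho(1) = -0.5107.
Step k = 2:
  phi_22 = [rho(2) - phi_11 rho(1)] / [1 - phi_11 rho(1)] = [0.2416 - (-0.5107)(-0.5107)] / [1 - (-0.5107)(-0.5107)]
         = -0.01921449 / 0.73918551 = -0.026.
Therefore phi_{22} = -0.0260.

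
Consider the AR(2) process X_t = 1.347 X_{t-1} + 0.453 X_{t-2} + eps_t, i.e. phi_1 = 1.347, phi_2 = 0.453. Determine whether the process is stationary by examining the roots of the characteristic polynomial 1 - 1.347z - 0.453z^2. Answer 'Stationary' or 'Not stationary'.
\text{Not stationary}

The AR(p) characteristic polynomial is P(z) = 1 - 1.347z - 0.453z^2.
Stationarity requires all roots to lie outside the unit circle, i.e. |z| > 1 for every root.
Set 1 + (-1.347) z + (-0.453) z^2 = 0, i.e. a z^2 + b z + c = 0 with a = -0.453, b = -1.347, c = 1.
Discriminant D = b^2 - 4ac = (-1.347)^2 - 4*(-0.453)*1 = 1.814409 - (-1.812) = 3.626409.
D >= 0, so the roots are real: z = (-b +/- sqrt(D)) / (2a) = (1.347 +/- 1.904313) / (-0.906).
  z_1 = (1.347 + 1.904313) / (-0.906) = -3.5886,   |z_1| = 3.5886.
  z_2 = (1.347 - 1.904313) / (-0.906) = 0.6151,   |z_2| = 0.6151.
Moduli of all roots: 3.5886, 0.6151.
All moduli strictly greater than 1? No.
Verdict: Not stationary.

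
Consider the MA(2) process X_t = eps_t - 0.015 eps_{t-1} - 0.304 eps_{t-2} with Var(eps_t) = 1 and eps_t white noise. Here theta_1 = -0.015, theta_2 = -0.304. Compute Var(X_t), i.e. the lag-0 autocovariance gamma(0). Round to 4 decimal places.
\gamma(0) = 1.0926

For an MA(q) process X_t = eps_t + sum_i theta_i eps_{t-i} with
Var(eps_t) = sigma^2, the variance is
  gamma(0) = sigma^2 * (1 + sum_i theta_i^2).
  sum_i theta_i^2 = (-0.015)^2 + (-0.304)^2 = 0.000225 + 0.092416 = 0.092641.
  gamma(0) = 1 * (1 + 0.092641) = 1 * 1.092641 = 1.092641, which rounds to 1.0926.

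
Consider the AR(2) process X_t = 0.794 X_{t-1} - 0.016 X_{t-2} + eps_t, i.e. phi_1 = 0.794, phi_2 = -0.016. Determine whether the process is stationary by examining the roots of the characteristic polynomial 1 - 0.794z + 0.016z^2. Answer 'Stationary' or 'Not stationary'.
\text{Stationary}

The AR(p) characteristic polynomial is P(z) = 1 - 0.794z + 0.016z^2.
Stationarity requires all roots to lie outside the unit circle, i.e. |z| > 1 for every root.
Set 1 + (-0.794) z + (0.016) z^2 = 0, i.e. a z^2 + b z + c = 0 with a = 0.016, b = -0.794, c = 1.
Discriminant D = b^2 - 4ac = (-0.794)^2 - 4*(0.016)*1 = 0.630436 - (0.064) = 0.566436.
D >= 0, so the roots are real: z = (-b +/- sqrt(D)) / (2a) = (0.794 +/- 0.752619) / (0.032).
  z_1 = (0.794 + 0.752619) / (0.032) = 48.3319,   |z_1| = 48.3319.
  z_2 = (0.794 - 0.752619) / (0.032) = 1.2931,   |z_2| = 1.2931.
Moduli of all roots: 48.3319, 1.2931.
All moduli strictly greater than 1? Yes.
Verdict: Stationary.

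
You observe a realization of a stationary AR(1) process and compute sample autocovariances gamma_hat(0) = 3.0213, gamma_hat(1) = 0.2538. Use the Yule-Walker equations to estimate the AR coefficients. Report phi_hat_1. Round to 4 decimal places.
\hat\phi_{1} = 0.0840

The Yule-Walker equations for an AR(p) process read, in matrix form,
  Gamma_p phi = r_p,   with   (Gamma_p)_{ij} = gamma(|i - j|),
                       (r_p)_i = gamma(i),   i,j = 1..p.
Substitute the sample gammas (Toeplitz matrix and right-hand side of size 1):
  Gamma_p = [[3.0213]]
  r_p     = [0.2538]
With p = 1 this is the single equation gamma(0) phi_1 = gamma(1):
  phi_hat_1 = gamma(1) / gamma(0) = 0.2538 / 3.0213 = 0.0840.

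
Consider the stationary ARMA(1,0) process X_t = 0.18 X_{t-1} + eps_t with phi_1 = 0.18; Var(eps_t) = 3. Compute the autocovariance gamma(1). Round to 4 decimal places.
\gamma(1) = 0.5581

Multiply the model equation by X_{t-k} and take expectations. With theta_0 = psi_0 = 1 and psi_j the MA(infinity) weights, this gives
  gamma(k) - sum_i phi_i gamma(k-i) = c_k,
  c_k = sigma^2 * sum_{j=k..q} theta_j psi_{j-k}   (c_k = 0 for k > q),
using gamma(-m) = gamma(m).
Pure AR (q = 0): c_0 = sigma^2 = 3, c_k = 0 for k >= 1.
Equations for k = 0 and k = 1 (AR order 1):
  gamma(0) = phi_1 gamma(1) + c_0
  gamma(1) = phi_1 gamma(0) + c_1
Substituting the second into the first: gamma(0) (1 - phi_1^2) = c_0 + phi_1 c_1, so
  gamma(0) = c_0 / (1 - phi_1^2) = 3 / (1 - (0.18)^2) = 3 / 0.9676 = 3.100455.
  gamma(1) = phi_1 gamma(0) = (0.18)(3.100455) = 0.558082.
Therefore gamma(1) = 0.5581 (to 4 decimal places).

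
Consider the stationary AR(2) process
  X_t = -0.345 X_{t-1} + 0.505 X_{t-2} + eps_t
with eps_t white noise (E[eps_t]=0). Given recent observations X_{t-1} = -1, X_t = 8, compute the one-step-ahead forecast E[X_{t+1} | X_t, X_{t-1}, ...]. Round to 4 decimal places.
E[X_{t+1} \mid \mathcal F_t] = -3.2650

For an AR(p) model X_t = c + sum_i phi_i X_{t-i} + eps_t, the
one-step-ahead conditional mean is
  E[X_{t+1} | X_t, ...] = c + sum_i phi_i X_{t+1-i}.
Substitute known values:
  E[X_{t+1} | ...] = (-0.345) * (8) + (0.505) * (-1)
                   = -3.2650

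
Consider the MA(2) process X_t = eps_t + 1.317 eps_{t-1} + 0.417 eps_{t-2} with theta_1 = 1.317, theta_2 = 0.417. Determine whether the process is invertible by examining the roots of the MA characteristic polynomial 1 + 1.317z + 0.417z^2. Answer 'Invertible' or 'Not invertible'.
\text{Invertible}

The MA(q) characteristic polynomial is P(z) = 1 + 1.317z + 0.417z^2.
Invertibility requires all roots to lie outside the unit circle, i.e. |z| > 1 for every root.
Set 1 + (1.317) z + (0.417) z^2 = 0, i.e. a z^2 + b z + c = 0 with a = 0.417, b = 1.317, c = 1.
Discriminant D = b^2 - 4ac = (1.317)^2 - 4*(0.417)*1 = 1.734489 - (1.668) = 0.066489.
D >= 0, so the roots are real: z = (-b +/- sqrt(D)) / (2a) = (-1.317 +/- 0.257855) / (0.834).
  z_1 = (-1.317 + 0.257855) / (0.834) = -1.27,   |z_1| = 1.27.
  z_2 = (-1.317 - 0.257855) / (0.834) = -1.8883,   |z_2| = 1.8883.
Moduli of all roots: 1.2700, 1.8883.
All moduli strictly greater than 1? Yes.
Verdict: Invertible.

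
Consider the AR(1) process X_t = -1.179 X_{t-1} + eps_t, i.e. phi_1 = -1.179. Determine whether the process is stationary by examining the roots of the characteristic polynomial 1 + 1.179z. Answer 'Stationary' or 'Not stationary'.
\text{Not stationary}

The AR(p) characteristic polynomial is P(z) = 1 + 1.179z.
Stationarity requires all roots to lie outside the unit circle, i.e. |z| > 1 for every root.
This is linear in z: 1 + (1.179) z = 0  =>  z = -1/(1.179) = -0.848176,  |z| = 0.848176.
Moduli of all roots: 0.8482.
All moduli strictly greater than 1? No.
Verdict: Not stationary.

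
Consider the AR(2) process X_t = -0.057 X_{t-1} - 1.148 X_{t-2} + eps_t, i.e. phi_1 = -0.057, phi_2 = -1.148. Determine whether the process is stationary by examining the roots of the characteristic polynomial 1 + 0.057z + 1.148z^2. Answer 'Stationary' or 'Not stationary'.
\text{Not stationary}

The AR(p) characteristic polynomial is P(z) = 1 + 0.057z + 1.148z^2.
Stationarity requires all roots to lie outside the unit circle, i.e. |z| > 1 for every root.
Set 1 + (0.057) z + (1.148) z^2 = 0, i.e. a z^2 + b z + c = 0 with a = 1.148, b = 0.057, c = 1.
Discriminant D = b^2 - 4ac = (0.057)^2 - 4*(1.148)*1 = 0.003249 - (4.592) = -4.588751.
D < 0, so the roots are the complex-conjugate pair z = (-b +/- i sqrt(-D)) / (2a) = -0.0248 +/- 0.933i.
For a conjugate pair |z|^2 = z * conj(z) = (product of roots) = c/a = 1/(1.148) = 0.87108, so |z| = sqrt(0.87108) = 0.9333 for both roots.
Moduli of all roots: 0.9333, 0.9333.
All moduli strictly greater than 1? No.
Verdict: Not stationary.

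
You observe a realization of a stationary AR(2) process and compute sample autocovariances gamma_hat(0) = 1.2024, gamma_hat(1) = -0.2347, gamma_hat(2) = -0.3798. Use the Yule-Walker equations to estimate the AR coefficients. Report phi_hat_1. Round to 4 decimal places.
\hat\phi_{1} = -0.2670

The Yule-Walker equations for an AR(p) process read, in matrix form,
  Gamma_p phi = r_p,   with   (Gamma_p)_{ij} = gamma(|i - j|),
                       (r_p)_i = gamma(i),   i,j = 1..p.
Substitute the sample gammas (Toeplitz matrix and right-hand side of size 2):
  Gamma_p = [[1.2024, -0.2347], [-0.2347, 1.2024]]
  r_p     = [-0.2347, -0.3798]
Written out:
  1.2024 phi_1 - 0.2347 phi_2 = -0.2347
  -0.2347 phi_1 + 1.2024 phi_2 = -0.3798
Solve by Cramer's rule:
  det = gamma(0)^2 - gamma(1)^2 = (1.2024)^2 - (-0.2347)^2 = 1.44576576 - 0.05508409 = 1.39068167
  phi_hat_1 = [gamma(1) gamma(0) - gamma(1) gamma(2)] / det = [(-0.2347)(1.2024) - (-0.2347)(-0.3798)] / 1.39068167 = -0.37134234 / 1.39068167 = -0.267
  phi_hat_2 = [gamma(0) gamma(2) - gamma(1)^2] / det = [(1.2024)(-0.3798) - (-0.2347)^2] / 1.39068167 = -0.51175561 / 1.39068167 = -0.368
So phi_hat = [-0.2670, -0.3680].
Therefore phi_hat_1 = -0.2670.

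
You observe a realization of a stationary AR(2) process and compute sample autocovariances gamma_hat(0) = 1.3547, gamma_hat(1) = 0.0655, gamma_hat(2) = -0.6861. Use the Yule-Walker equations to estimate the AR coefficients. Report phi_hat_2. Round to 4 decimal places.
\hat\phi_{2} = -0.5100

The Yule-Walker equations for an AR(p) process read, in matrix form,
  Gamma_p phi = r_p,   with   (Gamma_p)_{ij} = gamma(|i - j|),
                       (r_p)_i = gamma(i),   i,j = 1..p.
Substitute the sample gammas (Toeplitz matrix and right-hand side of size 2):
  Gamma_p = [[1.3547, 0.0655], [0.0655, 1.3547]]
  r_p     = [0.0655, -0.6861]
Written out:
  1.3547 phi_1 + 0.0655 phi_2 = 0.0655
  0.0655 phi_1 + 1.3547 phi_2 = -0.6861
Solve by Cramer's rule:
  det = gamma(0)^2 - gamma(1)^2 = (1.3547)^2 - (0.0655)^2 = 1.83521209 - 0.00429025 = 1.83092184
  phi_hat_1 = [gamma(1) gamma(0) - gamma(1) gamma(2)] / det = [(0.0655)(1.3547) - (0.0655)(-0.6861)] / 1.83092184 = 0.1336724 / 1.83092184 = 0.073
  phi_hat_2 = [gamma(0) gamma(2) - gamma(1)^2] / det = [(1.3547)(-0.6861) - (0.0655)^2] / 1.83092184 = -0.93374992 / 1.83092184 = -0.51
So phi_hat = [0.0730, -0.5100].
Therefore phi_hat_2 = -0.5100.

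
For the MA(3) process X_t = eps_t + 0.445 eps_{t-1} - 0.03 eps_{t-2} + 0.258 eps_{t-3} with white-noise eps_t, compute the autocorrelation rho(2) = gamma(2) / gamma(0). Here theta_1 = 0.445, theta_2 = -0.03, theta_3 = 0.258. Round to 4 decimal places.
\rho(2) = 0.0670

For an MA(q) process with theta_0 = 1, the autocovariance is
  gamma(k) = sigma^2 * sum_{i=0..q-k} theta_i * theta_{i+k},
and rho(k) = gamma(k) / gamma(0). Sigma^2 cancels.
  numerator   = (1)*(-0.03) + (0.445)*(0.258) = 0.08481.
  denominator = (1)^2 + (0.445)^2 + (-0.03)^2 + (0.258)^2 = 1.265489.
  rho(2) = 0.08481 / 1.265489 = 0.0670.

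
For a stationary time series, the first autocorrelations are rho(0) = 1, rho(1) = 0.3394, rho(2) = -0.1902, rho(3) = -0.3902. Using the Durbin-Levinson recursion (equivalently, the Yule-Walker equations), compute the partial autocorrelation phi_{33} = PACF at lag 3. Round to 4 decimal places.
\phi_{33} = -0.2389

The PACF at lag k is phi_{kk}, the last component of the solution
to the Yule-Walker system G_k phi = r_k where
  (G_k)_{ij} = rho(|i - j|), (r_k)_i = rho(i), i,j = 1..k.
Equivalently, Durbin-Levinson gives phi_{kk} iteratively:
  phi_{11} = rho(1)
  phi_{kk} = [rho(k) - sum_{j=1..k-1} phi_{k-1,j} rho(k-j)]
            / [1 - sum_{j=1..k-1} phi_{k-1,j} rho(j)],
  phi_{k,j} = phi_{k-1,j} - phi_{kk} phi_{k-1,k-j},  j = 1..k-1.
Step k = 1:
  phi_11 = rho(1) = 0.3394.
Step k = 2:
  phi_22 = [rho(2) - phi_11 rho(1)] / [1 - phi_11 rho(1)] = [-0.1902 - (0.3394)(0.3394)] / [1 - (0.3394)(0.3394)]
         = -0.30539236 / 0.88480764 = -0.345151.
  Update: phi_21 = phi_11 - phi_22 phi_11 = 0.3394 - (-0.345151)(0.3394) = 0.456544.
Step k = 3:
  phi_33 = [rho(3) - phi_21 rho(2) - phi_22 rho(1)] / [1 - phi_21 rho(1) - phi_22 rho(2)]
    numerator   = -0.3902 - (0.456544)(-0.1902) - (-0.345151)(0.3394) = -0.18622098
    denominator = 1 - (0.456544)(0.3394) - (-0.345151)(-0.1902) = 0.77940112
  phi_33 = -0.18622098 / 0.77940112 = -0.2389.
Therefore phi_{33} = -0.2389.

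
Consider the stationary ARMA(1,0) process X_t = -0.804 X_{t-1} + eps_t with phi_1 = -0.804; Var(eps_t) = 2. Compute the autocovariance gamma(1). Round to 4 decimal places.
\gamma(1) = -4.5477

Multiply the model equation by X_{t-k} and take expectations. With theta_0 = psi_0 = 1 and psi_j the MA(infinity) weights, this gives
  gamma(k) - sum_i phi_i gamma(k-i) = c_k,
  c_k = sigma^2 * sum_{j=k..q} theta_j psi_{j-k}   (c_k = 0 for k > q),
using gamma(-m) = gamma(m).
Pure AR (q = 0): c_0 = sigma^2 = 2, c_k = 0 for k >= 1.
Equations for k = 0 and k = 1 (AR order 1):
  gamma(0) = phi_1 gamma(1) + c_0
  gamma(1) = phi_1 gamma(0) + c_1
Substituting the second into the first: gamma(0) (1 - phi_1^2) = c_0 + phi_1 c_1, so
  gamma(0) = c_0 / (1 - phi_1^2) = 2 / (1 - (-0.804)^2) = 2 / 0.353584 = 5.656365.
  gamma(1) = phi_1 gamma(0) = (-0.804)(5.656365) = -4.547717.
Therefore gamma(1) = -4.5477 (to 4 decimal places).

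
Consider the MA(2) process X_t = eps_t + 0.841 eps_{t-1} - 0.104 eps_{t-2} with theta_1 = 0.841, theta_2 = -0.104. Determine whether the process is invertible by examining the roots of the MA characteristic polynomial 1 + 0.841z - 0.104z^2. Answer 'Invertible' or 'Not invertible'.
\text{Invertible}

The MA(q) characteristic polynomial is P(z) = 1 + 0.841z - 0.104z^2.
Invertibility requires all roots to lie outside the unit circle, i.e. |z| > 1 for every root.
Set 1 + (0.841) z + (-0.104) z^2 = 0, i.e. a z^2 + b z + c = 0 with a = -0.104, b = 0.841, c = 1.
Discriminant D = b^2 - 4ac = (0.841)^2 - 4*(-0.104)*1 = 0.707281 - (-0.416) = 1.123281.
D >= 0, so the roots are real: z = (-b +/- sqrt(D)) / (2a) = (-0.841 +/- 1.05985) / (-0.208).
  z_1 = (-0.841 + 1.05985) / (-0.208) = -1.0522,   |z_1| = 1.0522.
  z_2 = (-0.841 - 1.05985) / (-0.208) = 9.1387,   |z_2| = 9.1387.
Moduli of all roots: 1.0522, 9.1387.
All moduli strictly greater than 1? Yes.
Verdict: Invertible.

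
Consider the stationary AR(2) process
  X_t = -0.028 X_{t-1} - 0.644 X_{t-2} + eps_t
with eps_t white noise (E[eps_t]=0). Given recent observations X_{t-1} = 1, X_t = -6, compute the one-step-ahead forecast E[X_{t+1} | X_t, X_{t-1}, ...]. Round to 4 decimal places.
E[X_{t+1} \mid \mathcal F_t] = -0.4760

For an AR(p) model X_t = c + sum_i phi_i X_{t-i} + eps_t, the
one-step-ahead conditional mean is
  E[X_{t+1} | X_t, ...] = c + sum_i phi_i X_{t+1-i}.
Substitute known values:
  E[X_{t+1} | ...] = (-0.028) * (-6) + (-0.644) * (1)
                   = -0.4760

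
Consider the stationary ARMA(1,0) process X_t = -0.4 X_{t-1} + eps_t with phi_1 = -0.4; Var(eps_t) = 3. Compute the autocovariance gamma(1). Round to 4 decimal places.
\gamma(1) = -1.4286

Multiply the model equation by X_{t-k} and take expectations. With theta_0 = psi_0 = 1 and psi_j the MA(infinity) weights, this gives
  gamma(k) - sum_i phi_i gamma(k-i) = c_k,
  c_k = sigma^2 * sum_{j=k..q} theta_j psi_{j-k}   (c_k = 0 for k > q),
using gamma(-m) = gamma(m).
Pure AR (q = 0): c_0 = sigma^2 = 3, c_k = 0 for k >= 1.
Equations for k = 0 and k = 1 (AR order 1):
  gamma(0) = phi_1 gamma(1) + c_0
  gamma(1) = phi_1 gamma(0) + c_1
Substituting the second into the first: gamma(0) (1 - phi_1^2) = c_0 + phi_1 c_1, so
  gamma(0) = c_0 / (1 - phi_1^2) = 3 / (1 - (-0.4)^2) = 3 / 0.84 = 3.571429.
  gamma(1) = phi_1 gamma(0) = (-0.4)(3.571429) = -1.428571.
Therefore gamma(1) = -1.4286 (to 4 decimal places).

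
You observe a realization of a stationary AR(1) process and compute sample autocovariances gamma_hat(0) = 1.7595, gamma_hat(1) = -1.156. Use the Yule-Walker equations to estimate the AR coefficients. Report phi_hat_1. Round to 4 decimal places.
\hat\phi_{1} = -0.6570

The Yule-Walker equations for an AR(p) process read, in matrix form,
  Gamma_p phi = r_p,   with   (Gamma_p)_{ij} = gamma(|i - j|),
                       (r_p)_i = gamma(i),   i,j = 1..p.
Substitute the sample gammas (Toeplitz matrix and right-hand side of size 1):
  Gamma_p = [[1.7595]]
  r_p     = [-1.156]
With p = 1 this is the single equation gamma(0) phi_1 = gamma(1):
  phi_hat_1 = gamma(1) / gamma(0) = -1.156 / 1.7595 = -0.6570.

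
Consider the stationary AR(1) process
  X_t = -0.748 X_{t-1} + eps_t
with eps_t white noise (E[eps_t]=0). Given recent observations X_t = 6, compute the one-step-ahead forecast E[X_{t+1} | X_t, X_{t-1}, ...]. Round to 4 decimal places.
E[X_{t+1} \mid \mathcal F_t] = -4.4880

For an AR(p) model X_t = c + sum_i phi_i X_{t-i} + eps_t, the
one-step-ahead conditional mean is
  E[X_{t+1} | X_t, ...] = c + sum_i phi_i X_{t+1-i}.
Substitute known values:
  E[X_{t+1} | ...] = (-0.748) * (6)
                   = -4.4880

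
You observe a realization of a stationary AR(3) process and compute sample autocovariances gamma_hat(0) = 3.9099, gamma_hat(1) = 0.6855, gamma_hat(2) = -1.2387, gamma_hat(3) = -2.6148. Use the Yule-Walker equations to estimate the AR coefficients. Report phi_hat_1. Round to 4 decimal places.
\hat\phi_{1} = 0.0130

The Yule-Walker equations for an AR(p) process read, in matrix form,
  Gamma_p phi = r_p,   with   (Gamma_p)_{ij} = gamma(|i - j|),
                       (r_p)_i = gamma(i),   i,j = 1..p.
Substitute the sample gammas (Toeplitz matrix and right-hand side of size 3):
  Gamma_p = [[3.9099, 0.6855, -1.2387], [0.6855, 3.9099, 0.6855], [-1.2387, 0.6855, 3.9099]]
  r_p     = [0.6855, -1.2387, -2.6148]
Written out (R1..R3):
  (R1) 3.9099 phi_1 + 0.6855 phi_2 - 1.2387 phi_3 = 0.6855
  (R2) 0.6855 phi_1 + 3.9099 phi_2 + 0.6855 phi_3 = -1.2387
  (R3) -1.2387 phi_1 + 0.6855 phi_2 + 3.9099 phi_3 = -2.6148
Gaussian elimination:
  R2 <- R2 - (0.6855/3.9099) R1 = R2 - (0.175324) R1:  3.789715 phi_2 + 0.902674 phi_3 = -1.358885
  R3 <- R3 - (-1.2387/3.9099) R1 = R3 - (-0.316811) R1:  0.902674 phi_2 + 3.517466 phi_3 = -2.397626
  R3 <- R3 - (0.902674/3.789715) R2 = R3 - (0.23819) R2:  3.302458 phi_3 = -2.073953
Back-substitution:
  phi_hat_3 = -2.073953 / 3.302458 = -0.628003
  phi_hat_2 = (-1.358885 - (0.902674)(-0.628003)) / 3.789715 = -0.208987
  phi_hat_1 = (0.6855 - (0.6855)(-0.208987) - (-1.2387)(-0.628003)) / 3.9099 = 0.013006
So phi_hat = [0.0130, -0.2090, -0.6280].
Therefore phi_hat_1 = 0.0130.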